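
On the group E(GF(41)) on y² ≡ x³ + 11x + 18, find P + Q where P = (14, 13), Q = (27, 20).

(18, 29)

(14, 13) + (27, 20). λ = (20 - 13)/(27 - 14) ≡ 7/13 mod 41. 13⁻¹ ≡ 19 (mod 41), so λ ≡ 10.
  x = λ² - 14 - 27 = 100 - 41 ≡ 18; y = λ·(14 - 18) - 13 ≡ 29. → (18, 29)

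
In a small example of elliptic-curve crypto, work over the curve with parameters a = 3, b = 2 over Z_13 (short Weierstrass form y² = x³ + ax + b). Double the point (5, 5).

(3, 8)

tangent at (5, 5): λ = (3·5² + 3)/(2·5) ≡ 0/10. 10⁻¹ ≡ 4 (mod 13) since 10·4 = 40 ≡ 1, so λ ≡ 0·4 ≡ 0.
  x = λ² - 5 - 5 = 0 - 10 ≡ 3; y = λ·(5 - 3) - 5 ≡ 8. → (3, 8)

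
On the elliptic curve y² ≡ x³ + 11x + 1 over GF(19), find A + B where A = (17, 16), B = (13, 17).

(17, 16) + (13, 17). λ = (17 - 16)/(13 - 17) ≡ 1/15 mod 19. 15⁻¹ ≡ 14 (mod 19), so λ ≡ 14.
  x = λ² - 17 - 13 = 196 - 30 ≡ 14; y = λ·(17 - 14) - 16 ≡ 7. → (14, 7)

(14, 7)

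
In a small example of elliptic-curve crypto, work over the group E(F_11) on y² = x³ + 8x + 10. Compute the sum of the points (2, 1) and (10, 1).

(2, 1) + (10, 1). λ = (1 - 1)/(10 - 2) ≡ 0/8 mod 11. 8⁻¹ ≡ 7 (mod 11), so λ ≡ 0.
  x = λ² - 2 - 10 = 0 - 12 ≡ 10; y = λ·(2 - 10) - 1 ≡ 10. → (10, 10)

(10, 10)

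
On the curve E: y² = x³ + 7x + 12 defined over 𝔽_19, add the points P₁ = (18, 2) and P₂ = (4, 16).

(17, 16)

(18, 2) + (4, 16). λ = (16 - 2)/(4 - 18) ≡ 14/5 mod 19. 5⁻¹ ≡ 4 (mod 19), so λ ≡ 18.
  x = λ² - 18 - 4 = 324 - 22 ≡ 17; y = λ·(18 - 17) - 2 ≡ 16. → (17, 16)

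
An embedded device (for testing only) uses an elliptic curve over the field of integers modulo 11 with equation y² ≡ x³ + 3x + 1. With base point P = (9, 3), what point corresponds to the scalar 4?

(8, 8)

Repeated addition: build up to 4P.
2P: tangent at (9, 3): λ = (3·9² + 3)/(2·3) ≡ 4/6. 6⁻¹ ≡ 2 (mod 11) since 6·2 = 12 ≡ 1, so λ ≡ 4·2 ≡ 8.
  x = λ² - 9 - 9 = 64 - 18 ≡ 2; y = λ·(9 - 2) - 3 ≡ 9. → (2, 9)
3P: (2, 9) + (9, 3). λ = (3 - 9)/(9 - 2) ≡ 5/7 mod 11. 7⁻¹ ≡ 8 (mod 11) since 7·8 = 56 ≡ 1, so λ ≡ 7.
  x = λ² - 2 - 9 = 49 - 11 ≡ 5; y = λ·(2 - 5) - 9 ≡ 3. → (5, 3)
4P: (5, 3) + (9, 3). λ = (3 - 3)/(9 - 5) ≡ 0/4 mod 11. 4⁻¹ ≡ 3 (mod 11), so λ ≡ 0.
  x = λ² - 5 - 9 = 0 - 14 ≡ 8; y = λ·(5 - 8) - 3 ≡ 8. → (8, 8)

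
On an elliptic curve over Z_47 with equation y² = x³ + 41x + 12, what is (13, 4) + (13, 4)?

tangent at (13, 4): λ = (3·13² + 41)/(2·4) ≡ 31/8. 8⁻¹ ≡ 6 (mod 47), so λ ≡ 31·6 ≡ 45.
  x = λ² - 13 - 13 = 2025 - 26 ≡ 25; y = λ·(13 - 25) - 4 ≡ 20. → (25, 20)

(25, 20)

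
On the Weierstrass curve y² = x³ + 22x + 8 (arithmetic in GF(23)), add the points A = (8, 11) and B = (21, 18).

(8, 11) + (21, 18). λ = (18 - 11)/(21 - 8) ≡ 7/13 mod 23. 13⁻¹ ≡ 16 (mod 23), so λ ≡ 20.
  x = λ² - 8 - 21 = 400 - 29 ≡ 3; y = λ·(8 - 3) - 11 ≡ 20. → (3, 20)

(3, 20)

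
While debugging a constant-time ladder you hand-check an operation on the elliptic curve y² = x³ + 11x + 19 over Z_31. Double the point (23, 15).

tangent at (23, 15): λ = (3·23² + 11)/(2·15) ≡ 17/30. 30⁻¹ ≡ 30 (mod 31), so λ ≡ 17·30 ≡ 14.
  x = λ² - 23 - 23 = 196 - 46 ≡ 26; y = λ·(23 - 26) - 15 ≡ 5. → (26, 5)

(26, 5)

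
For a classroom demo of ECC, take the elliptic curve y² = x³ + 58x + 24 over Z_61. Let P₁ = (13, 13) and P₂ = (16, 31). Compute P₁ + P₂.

(13, 13) + (16, 31). λ = (31 - 13)/(16 - 13) ≡ 18/3 mod 61. 3⁻¹ ≡ 41 (mod 61), so λ ≡ 6.
  x = λ² - 13 - 16 = 36 - 29 ≡ 7; y = λ·(13 - 7) - 13 ≡ 23. → (7, 23)

(7, 23)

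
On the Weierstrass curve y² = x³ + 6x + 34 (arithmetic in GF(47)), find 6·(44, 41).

Write G = (44, 41).
Double-and-add on 6 = (110)₂. Start with G = (44, 41) for the leading 1-bit.
double: tangent at (44, 41): λ = (3·44² + 6)/(2·41) ≡ 33/35. 35⁻¹ ≡ 43 (mod 47), so λ ≡ 33·43 ≡ 9.
  x = λ² - 44 - 44 = 81 - 88 ≡ 40; y = λ·(44 - 40) - 41 ≡ 42. → (40, 42)
add G: (40, 42) + (44, 41). λ = (41 - 42)/(44 - 40) ≡ 46/4 mod 47. 4⁻¹ ≡ 12 (mod 47), so λ ≡ 35.
  x = λ² - 40 - 44 = 1225 - 84 ≡ 13; y = λ·(40 - 13) - 42 ≡ 10. → (13, 10)
double: tangent at (13, 10): λ = (3·13² + 6)/(2·10) ≡ 43/20. 20⁻¹ ≡ 40 (mod 47) since 20·40 = 800 ≡ 1, so λ ≡ 43·40 ≡ 28.
  x = λ² - 13 - 13 = 784 - 26 ≡ 6; y = λ·(13 - 6) - 10 ≡ 45. → (6, 45)

(6, 45)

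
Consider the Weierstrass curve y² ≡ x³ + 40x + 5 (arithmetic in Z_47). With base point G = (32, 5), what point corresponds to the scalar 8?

Double-and-add on 8 = (1000)₂. Start with G = (32, 5) for the leading 1-bit.
double: tangent at (32, 5): λ = (3·32² + 40)/(2·5) ≡ 10/10. 10⁻¹ ≡ 33 (mod 47) since 10·33 = 330 ≡ 1, so λ ≡ 10·33 ≡ 1.
  x = λ² - 32 - 32 = 1 - 64 ≡ 31; y = λ·(32 - 31) - 5 ≡ 43. → (31, 43)
double: tangent at (31, 43): λ = (3·31² + 40)/(2·43) ≡ 9/39. 39⁻¹ ≡ 41 (mod 47), so λ ≡ 9·41 ≡ 40.
  x = λ² - 31 - 31 = 1600 - 62 ≡ 34; y = λ·(31 - 34) - 43 ≡ 25. → (34, 25)
double: tangent at (34, 25): λ = (3·34² + 40)/(2·25) ≡ 30/3. 3⁻¹ ≡ 16 (mod 47), so λ ≡ 30·16 ≡ 10.
  x = λ² - 34 - 34 = 100 - 68 ≡ 32; y = λ·(34 - 32) - 25 ≡ 42. → (32, 42)

(32, 42)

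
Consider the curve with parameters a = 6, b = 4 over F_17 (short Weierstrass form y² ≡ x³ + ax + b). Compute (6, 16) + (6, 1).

O

The two points share x = 6 and their y-coordinates satisfy 16 + 1 ≡ 0 (mod 17), so they are inverses. Their sum is 𝒪.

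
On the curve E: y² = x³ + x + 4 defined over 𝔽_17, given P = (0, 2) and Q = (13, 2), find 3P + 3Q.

First 3P:
Repeated addition: build up to 3P.
2P: tangent at (0, 2): λ = (3·0² + 1)/(2·2) ≡ 1/4. 4⁻¹ ≡ 13 (mod 17), so λ ≡ 1·13 ≡ 13.
  x = λ² - 0 - 0 = 169 - 0 ≡ 16; y = λ·(0 - 16) - 2 ≡ 11. → (16, 11)
3P: (16, 11) + (0, 2). λ = (2 - 11)/(0 - 16) ≡ 8/1 mod 17. 1⁻¹ ≡ 1 (mod 17), so λ ≡ 8.
  x = λ² - 16 - 0 = 64 - 16 ≡ 14; y = λ·(16 - 14) - 11 ≡ 5. → (14, 5)
3P = (14, 5).
Next 3Q:
Repeated addition: build up to 3Q.
2Q: tangent at (13, 2): λ = (3·13² + 1)/(2·2) ≡ 15/4. 4⁻¹ ≡ 13 (mod 17), so λ ≡ 15·13 ≡ 8.
  x = λ² - 13 - 13 = 64 - 26 ≡ 4; y = λ·(13 - 4) - 2 ≡ 2. → (4, 2)
3Q: (4, 2) + (13, 2). λ = (2 - 2)/(13 - 4) ≡ 0/9 mod 17. 9⁻¹ ≡ 2 (mod 17), so λ ≡ 0.
  x = λ² - 4 - 13 = 0 - 17 ≡ 0; y = λ·(4 - 0) - 2 ≡ 15. → (0, 15)
3Q = (0, 15).
Finally 3P + 3Q:
(14, 5) + (0, 15). λ = (15 - 5)/(0 - 14) ≡ 10/3 mod 17. 3⁻¹ ≡ 6 (mod 17), so λ ≡ 9.
  x = λ² - 14 - 0 = 81 - 14 ≡ 16; y = λ·(14 - 16) - 5 ≡ 11. → (16, 11)

(16, 11)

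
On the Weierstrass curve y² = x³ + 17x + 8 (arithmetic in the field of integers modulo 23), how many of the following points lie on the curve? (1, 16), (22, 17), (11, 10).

(1, 16): 16² ≡ 3, rhs ≡ 3 → on.
(22, 17): 17² ≡ 13, rhs ≡ 13 → on.
(11, 10): 10² ≡ 8, rhs ≡ 8 → on.

3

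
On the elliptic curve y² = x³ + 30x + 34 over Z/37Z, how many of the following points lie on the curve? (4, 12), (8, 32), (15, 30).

1

(4, 12): 12² ≡ 33, rhs ≡ 33 → on.
(8, 32): 32² ≡ 25, rhs ≡ 9 → off.
(15, 30): 30² ≡ 12, rhs ≡ 11 → off.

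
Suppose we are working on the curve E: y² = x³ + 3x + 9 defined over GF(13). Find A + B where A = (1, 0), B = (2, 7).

(7, 10)

(1, 0) + (2, 7). λ = (7 - 0)/(2 - 1) ≡ 7/1 mod 13. 1⁻¹ ≡ 1 (mod 13), so λ ≡ 7.
  x = λ² - 1 - 2 = 49 - 3 ≡ 7; y = λ·(1 - 7) - 0 ≡ 10. → (7, 10)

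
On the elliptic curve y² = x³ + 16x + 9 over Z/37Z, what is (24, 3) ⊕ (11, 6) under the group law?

(24, 3) + (11, 6). λ = (6 - 3)/(11 - 24) ≡ 3/24 mod 37. 24⁻¹ ≡ 17 (mod 37), so λ ≡ 14.
  x = λ² - 24 - 11 = 196 - 35 ≡ 13; y = λ·(24 - 13) - 3 ≡ 3. → (13, 3)

(13, 3)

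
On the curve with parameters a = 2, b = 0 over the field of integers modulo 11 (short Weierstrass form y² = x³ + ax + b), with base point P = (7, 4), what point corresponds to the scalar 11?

(7, 7)

Repeated addition: build up to 11P.
2P: tangent at (7, 4): λ = (3·7² + 2)/(2·4) ≡ 6/8. 8⁻¹ ≡ 7 (mod 11) since 8·7 = 56 ≡ 1, so λ ≡ 6·7 ≡ 9.
  x = λ² - 7 - 7 = 81 - 14 ≡ 1; y = λ·(7 - 1) - 4 ≡ 6. → (1, 6)
3P: (1, 6) + (7, 4). λ = (4 - 6)/(7 - 1) ≡ 9/6 mod 11. 6⁻¹ ≡ 2 (mod 11) since 6·2 = 12 ≡ 1, so λ ≡ 7.
  x = λ² - 1 - 7 = 49 - 8 ≡ 8; y = λ·(1 - 8) - 6 ≡ 0. → (8, 0)
4P: (8, 0) + (7, 4). λ = (4 - 0)/(7 - 8) ≡ 4/10 mod 11. 10⁻¹ ≡ 10 (mod 11) since 10·10 = 100 ≡ 1, so λ ≡ 7.
  x = λ² - 8 - 7 = 49 - 15 ≡ 1; y = λ·(8 - 1) - 0 ≡ 5. → (1, 5)
5P: (1, 5) + (7, 4). λ = (4 - 5)/(7 - 1) ≡ 10/6 mod 11. 6⁻¹ ≡ 2 (mod 11), so λ ≡ 9.
  x = λ² - 1 - 7 = 81 - 8 ≡ 7; y = λ·(1 - 7) - 5 ≡ 7. → (7, 7)
6P: (7, 7) + (7, 4): same x and y₁ ≡ -y₂, so the sum is the point at infinity.
7P: the point at infinity + (7, 4) = (7, 4) (identity).
8P: tangent at (7, 4): λ = (3·7² + 2)/(2·4) ≡ 6/8. 8⁻¹ ≡ 7 (mod 11), so λ ≡ 6·7 ≡ 9.
  x = λ² - 7 - 7 = 81 - 14 ≡ 1; y = λ·(7 - 1) - 4 ≡ 6. → (1, 6)
9P: (1, 6) + (7, 4). λ = (4 - 6)/(7 - 1) ≡ 9/6 mod 11. 6⁻¹ ≡ 2 (mod 11) since 6·2 = 12 ≡ 1, so λ ≡ 7.
  x = λ² - 1 - 7 = 49 - 8 ≡ 8; y = λ·(1 - 8) - 6 ≡ 0. → (8, 0)
10P: (8, 0) + (7, 4). λ = (4 - 0)/(7 - 8) ≡ 4/10 mod 11. 10⁻¹ ≡ 10 (mod 11), so λ ≡ 7.
  x = λ² - 8 - 7 = 49 - 15 ≡ 1; y = λ·(8 - 1) - 0 ≡ 5. → (1, 5)
11P: (1, 5) + (7, 4). λ = (4 - 5)/(7 - 1) ≡ 10/6 mod 11. 6⁻¹ ≡ 2 (mod 11), so λ ≡ 9.
  x = λ² - 1 - 7 = 81 - 8 ≡ 7; y = λ·(1 - 7) - 5 ≡ 7. → (7, 7)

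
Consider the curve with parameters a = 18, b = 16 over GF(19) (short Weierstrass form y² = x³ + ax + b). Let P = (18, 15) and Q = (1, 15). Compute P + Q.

(18, 15) + (1, 15). λ = (15 - 15)/(1 - 18) ≡ 0/2 mod 19. 2⁻¹ ≡ 10 (mod 19) since 2·10 = 20 ≡ 1, so λ ≡ 0.
  x = λ² - 18 - 1 = 0 - 19 ≡ 0; y = λ·(18 - 0) - 15 ≡ 4. → (0, 4)

(0, 4)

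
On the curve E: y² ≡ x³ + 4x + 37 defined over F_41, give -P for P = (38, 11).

-(38, 11) = (38, -11 mod 41) = (38, 30).

(38, 30)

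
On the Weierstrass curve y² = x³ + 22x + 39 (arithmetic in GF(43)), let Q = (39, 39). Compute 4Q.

(42, 4)

Repeated addition: build up to 4Q.
2Q: tangent at (39, 39): λ = (3·39² + 22)/(2·39) ≡ 27/35. 35⁻¹ ≡ 16 (mod 43) since 35·16 = 560 ≡ 1, so λ ≡ 27·16 ≡ 2.
  x = λ² - 39 - 39 = 4 - 78 ≡ 12; y = λ·(39 - 12) - 39 ≡ 15. → (12, 15)
3Q: (12, 15) + (39, 39). λ = (39 - 15)/(39 - 12) ≡ 24/27 mod 43. 27⁻¹ ≡ 8 (mod 43), so λ ≡ 20.
  x = λ² - 12 - 39 = 400 - 51 ≡ 5; y = λ·(12 - 5) - 15 ≡ 39. → (5, 39)
4Q: (5, 39) + (39, 39). λ = (39 - 39)/(39 - 5) ≡ 0/34 mod 43. 34⁻¹ ≡ 19 (mod 43), so λ ≡ 0.
  x = λ² - 5 - 39 = 0 - 44 ≡ 42; y = λ·(5 - 42) - 39 ≡ 4. → (42, 4)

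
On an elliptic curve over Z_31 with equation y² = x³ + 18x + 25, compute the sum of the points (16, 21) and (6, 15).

(16, 21) + (6, 15). λ = (15 - 21)/(6 - 16) ≡ 25/21 mod 31. 21⁻¹ ≡ 3 (mod 31), so λ ≡ 13.
  x = λ² - 16 - 6 = 169 - 22 ≡ 23; y = λ·(16 - 23) - 21 ≡ 12. → (23, 12)

(23, 12)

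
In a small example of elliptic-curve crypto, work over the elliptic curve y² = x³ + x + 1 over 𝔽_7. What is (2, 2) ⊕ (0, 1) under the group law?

(2, 2) + (0, 1). λ = (1 - 2)/(0 - 2) ≡ 6/5 mod 7. 5⁻¹ ≡ 3 (mod 7) since 5·3 = 15 ≡ 1, so λ ≡ 4.
  x = λ² - 2 - 0 = 16 - 2 ≡ 0; y = λ·(2 - 0) - 2 ≡ 6. → (0, 6)

(0, 6)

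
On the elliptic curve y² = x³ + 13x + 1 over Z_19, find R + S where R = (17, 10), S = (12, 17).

(14, 1)

(17, 10) + (12, 17). λ = (17 - 10)/(12 - 17) ≡ 7/14 mod 19. 14⁻¹ ≡ 15 (mod 19), so λ ≡ 10.
  x = λ² - 17 - 12 = 100 - 29 ≡ 14; y = λ·(17 - 14) - 10 ≡ 1. → (14, 1)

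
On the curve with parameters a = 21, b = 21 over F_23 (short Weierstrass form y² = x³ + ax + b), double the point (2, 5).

(20, 0)

tangent at (2, 5): λ = (3·2² + 21)/(2·5) ≡ 10/10. 10⁻¹ ≡ 7 (mod 23), so λ ≡ 10·7 ≡ 1.
  x = λ² - 2 - 2 = 1 - 4 ≡ 20; y = λ·(2 - 20) - 5 ≡ 0. → (20, 0)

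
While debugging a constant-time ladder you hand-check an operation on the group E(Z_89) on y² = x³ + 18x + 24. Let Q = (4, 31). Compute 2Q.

tangent at (4, 31): λ = (3·4² + 18)/(2·31) ≡ 66/62. 62⁻¹ ≡ 56 (mod 89), so λ ≡ 66·56 ≡ 47.
  x = λ² - 4 - 4 = 2209 - 8 ≡ 65; y = λ·(4 - 65) - 31 ≡ 39. → (65, 39)

(65, 39)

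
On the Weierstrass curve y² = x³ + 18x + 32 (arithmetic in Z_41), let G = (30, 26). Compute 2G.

tangent at (30, 26): λ = (3·30² + 18)/(2·26) ≡ 12/11. 11⁻¹ ≡ 15 (mod 41), so λ ≡ 12·15 ≡ 16.
  x = λ² - 30 - 30 = 256 - 60 ≡ 32; y = λ·(30 - 32) - 26 ≡ 24. → (32, 24)

(32, 24)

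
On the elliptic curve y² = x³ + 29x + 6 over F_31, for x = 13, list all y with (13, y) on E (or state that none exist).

x³ + 29x + 6 = 2580 ≡ 7 (mod 31).
Square roots of 7 mod 31: 10 and 21 (since 10² = 100 ≡ 7).

10, 21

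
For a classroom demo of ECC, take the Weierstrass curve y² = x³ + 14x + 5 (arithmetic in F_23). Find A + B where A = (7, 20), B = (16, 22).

(8, 13)

(7, 20) + (16, 22). λ = (22 - 20)/(16 - 7) ≡ 2/9 mod 23. 9⁻¹ ≡ 18 (mod 23) since 9·18 = 162 ≡ 1, so λ ≡ 13.
  x = λ² - 7 - 16 = 169 - 23 ≡ 8; y = λ·(7 - 8) - 20 ≡ 13. → (8, 13)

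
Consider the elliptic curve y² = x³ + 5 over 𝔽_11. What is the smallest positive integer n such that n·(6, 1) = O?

6

2P: tangent at (6, 1): λ = (3·6² + 0)/(2·1) ≡ 9/2. 2⁻¹ ≡ 6 (mod 11), so λ ≡ 9·6 ≡ 10.
  x = λ² - 6 - 6 = 100 - 12 ≡ 0; y = λ·(6 - 0) - 1 ≡ 4. → (0, 4)
3P: (0, 4) + (6, 1). λ = (1 - 4)/(6 - 0) ≡ 8/6 mod 11. 6⁻¹ ≡ 2 (mod 11), so λ ≡ 5.
  x = λ² - 0 - 6 = 25 - 6 ≡ 8; y = λ·(0 - 8) - 4 ≡ 0. → (8, 0)
4P: (8, 0) + (6, 1). λ = (1 - 0)/(6 - 8) ≡ 1/9 mod 11. 9⁻¹ ≡ 5 (mod 11), so λ ≡ 5.
  x = λ² - 8 - 6 = 25 - 14 ≡ 0; y = λ·(8 - 0) - 0 ≡ 7. → (0, 7)
5P: (0, 7) + (6, 1). λ = (1 - 7)/(6 - 0) ≡ 5/6 mod 11. 6⁻¹ ≡ 2 (mod 11), so λ ≡ 10.
  x = λ² - 0 - 6 = 100 - 6 ≡ 6; y = λ·(0 - 6) - 7 ≡ 10. → (6, 10)
6P: (6, 10) + (6, 1): same x and y₁ ≡ -y₂, so the sum is O.
6P = O, so the order is 6.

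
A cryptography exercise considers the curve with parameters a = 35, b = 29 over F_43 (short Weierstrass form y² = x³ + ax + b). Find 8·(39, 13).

(34, 24)

Write Q = (39, 13).
Repeated addition: build up to 8Q.
2Q: tangent at (39, 13): λ = (3·39² + 35)/(2·13) ≡ 40/26. 26⁻¹ ≡ 5 (mod 43), so λ ≡ 40·5 ≡ 28.
  x = λ² - 39 - 39 = 784 - 78 ≡ 18; y = λ·(39 - 18) - 13 ≡ 16. → (18, 16)
3Q: (18, 16) + (39, 13). λ = (13 - 16)/(39 - 18) ≡ 40/21 mod 43. 21⁻¹ ≡ 41 (mod 43) since 21·41 = 861 ≡ 1, so λ ≡ 6.
  x = λ² - 18 - 39 = 36 - 57 ≡ 22; y = λ·(18 - 22) - 16 ≡ 3. → (22, 3)
4Q: (22, 3) + (39, 13). λ = (13 - 3)/(39 - 22) ≡ 10/17 mod 43. 17⁻¹ ≡ 38 (mod 43), so λ ≡ 36.
  x = λ² - 22 - 39 = 1296 - 61 ≡ 31; y = λ·(22 - 31) - 3 ≡ 17. → (31, 17)
5Q: (31, 17) + (39, 13). λ = (13 - 17)/(39 - 31) ≡ 39/8 mod 43. 8⁻¹ ≡ 27 (mod 43), so λ ≡ 21.
  x = λ² - 31 - 39 = 441 - 70 ≡ 27; y = λ·(31 - 27) - 17 ≡ 24. → (27, 24)
6Q: (27, 24) + (39, 13). λ = (13 - 24)/(39 - 27) ≡ 32/12 mod 43. 12⁻¹ ≡ 18 (mod 43) since 12·18 = 216 ≡ 1, so λ ≡ 17.
  x = λ² - 27 - 39 = 289 - 66 ≡ 8; y = λ·(27 - 8) - 24 ≡ 41. → (8, 41)
7Q: (8, 41) + (39, 13). λ = (13 - 41)/(39 - 8) ≡ 15/31 mod 43. 31⁻¹ ≡ 25 (mod 43), so λ ≡ 31.
  x = λ² - 8 - 39 = 961 - 47 ≡ 11; y = λ·(8 - 11) - 41 ≡ 38. → (11, 38)
8Q: (11, 38) + (39, 13). λ = (13 - 38)/(39 - 11) ≡ 18/28 mod 43. 28⁻¹ ≡ 20 (mod 43), so λ ≡ 16.
  x = λ² - 11 - 39 = 256 - 50 ≡ 34; y = λ·(11 - 34) - 38 ≡ 24. → (34, 24)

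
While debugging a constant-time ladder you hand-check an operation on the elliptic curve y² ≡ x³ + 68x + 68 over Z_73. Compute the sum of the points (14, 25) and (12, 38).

(71, 17)

(14, 25) + (12, 38). λ = (38 - 25)/(12 - 14) ≡ 13/71 mod 73. 71⁻¹ ≡ 36 (mod 73) since 71·36 = 2556 ≡ 1, so λ ≡ 30.
  x = λ² - 14 - 12 = 900 - 26 ≡ 71; y = λ·(14 - 71) - 25 ≡ 17. → (71, 17)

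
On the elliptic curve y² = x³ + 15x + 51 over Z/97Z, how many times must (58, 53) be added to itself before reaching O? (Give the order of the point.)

2P: tangent at (58, 53): λ = (3·58² + 15)/(2·53) ≡ 19/9. 9⁻¹ ≡ 54 (mod 97), so λ ≡ 19·54 ≡ 56.
  x = λ² - 58 - 58 = 3136 - 116 ≡ 13; y = λ·(58 - 13) - 53 ≡ 42. → (13, 42)
3P: (13, 42) + (58, 53). λ = (53 - 42)/(58 - 13) ≡ 11/45 mod 97. 45⁻¹ ≡ 69 (mod 97) since 45·69 = 3105 ≡ 1, so λ ≡ 80.
  x = λ² - 13 - 58 = 6400 - 71 ≡ 24; y = λ·(13 - 24) - 42 ≡ 48. → (24, 48)
4P: (24, 48) + (58, 53). λ = (53 - 48)/(58 - 24) ≡ 5/34 mod 97. 34⁻¹ ≡ 20 (mod 97), so λ ≡ 3.
  x = λ² - 24 - 58 = 9 - 82 ≡ 24; y = λ·(24 - 24) - 48 ≡ 49. → (24, 49)
5P: (24, 49) + (58, 53). λ = (53 - 49)/(58 - 24) ≡ 4/34 mod 97. 34⁻¹ ≡ 20 (mod 97), so λ ≡ 80.
  x = λ² - 24 - 58 = 6400 - 82 ≡ 13; y = λ·(24 - 13) - 49 ≡ 55. → (13, 55)
6P: (13, 55) + (58, 53). λ = (53 - 55)/(58 - 13) ≡ 95/45 mod 97. 45⁻¹ ≡ 69 (mod 97) since 45·69 = 3105 ≡ 1, so λ ≡ 56.
  x = λ² - 13 - 58 = 3136 - 71 ≡ 58; y = λ·(13 - 58) - 55 ≡ 44. → (58, 44)
7P: (58, 44) + (58, 53): same x and y₁ ≡ -y₂, so the sum is O.
7P = O, so the order is 7.

7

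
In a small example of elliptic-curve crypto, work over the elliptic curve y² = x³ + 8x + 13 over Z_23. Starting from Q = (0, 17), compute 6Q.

(17, 5)

Repeated addition: build up to 6Q.
2Q: tangent at (0, 17): λ = (3·0² + 8)/(2·17) ≡ 8/11. 11⁻¹ ≡ 21 (mod 23), so λ ≡ 8·21 ≡ 7.
  x = λ² - 0 - 0 = 49 - 0 ≡ 3; y = λ·(0 - 3) - 17 ≡ 8. → (3, 8)
3Q: (3, 8) + (0, 17). λ = (17 - 8)/(0 - 3) ≡ 9/20 mod 23. 20⁻¹ ≡ 15 (mod 23), so λ ≡ 20.
  x = λ² - 3 - 0 = 400 - 3 ≡ 6; y = λ·(3 - 6) - 8 ≡ 1. → (6, 1)
4Q: (6, 1) + (0, 17). λ = (17 - 1)/(0 - 6) ≡ 16/17 mod 23. 17⁻¹ ≡ 19 (mod 23), so λ ≡ 5.
  x = λ² - 6 - 0 = 25 - 6 ≡ 19; y = λ·(6 - 19) - 1 ≡ 3. → (19, 3)
5Q: (19, 3) + (0, 17). λ = (17 - 3)/(0 - 19) ≡ 14/4 mod 23. 4⁻¹ ≡ 6 (mod 23), so λ ≡ 15.
  x = λ² - 19 - 0 = 225 - 19 ≡ 22; y = λ·(19 - 22) - 3 ≡ 21. → (22, 21)
6Q: (22, 21) + (0, 17). λ = (17 - 21)/(0 - 22) ≡ 19/1 mod 23. 1⁻¹ ≡ 1 (mod 23) since 1·1 = 1 ≡ 1, so λ ≡ 19.
  x = λ² - 22 - 0 = 361 - 22 ≡ 17; y = λ·(22 - 17) - 21 ≡ 5. → (17, 5)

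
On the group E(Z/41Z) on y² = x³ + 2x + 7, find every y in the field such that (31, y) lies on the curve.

x³ + 2x + 7 = 29860 ≡ 12 (mod 41).
12 is a non-residue mod 41; no y exists.

none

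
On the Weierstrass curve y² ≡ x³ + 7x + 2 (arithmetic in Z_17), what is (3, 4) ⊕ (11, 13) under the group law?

(4, 14)

(3, 4) + (11, 13). λ = (13 - 4)/(11 - 3) ≡ 9/8 mod 17. 8⁻¹ ≡ 15 (mod 17), so λ ≡ 16.
  x = λ² - 3 - 11 = 256 - 14 ≡ 4; y = λ·(3 - 4) - 4 ≡ 14. → (4, 14)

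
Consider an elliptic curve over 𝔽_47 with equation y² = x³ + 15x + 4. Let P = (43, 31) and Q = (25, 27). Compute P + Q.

(43, 31) + (25, 27). λ = (27 - 31)/(25 - 43) ≡ 43/29 mod 47. 29⁻¹ ≡ 13 (mod 47), so λ ≡ 42.
  x = λ² - 43 - 25 = 1764 - 68 ≡ 4; y = λ·(43 - 4) - 31 ≡ 9. → (4, 9)

(4, 9)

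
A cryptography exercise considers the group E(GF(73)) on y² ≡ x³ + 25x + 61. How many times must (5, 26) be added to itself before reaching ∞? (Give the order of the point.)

2P: tangent at (5, 26): λ = (3·5² + 25)/(2·26) ≡ 27/52. 52⁻¹ ≡ 66 (mod 73), so λ ≡ 27·66 ≡ 30.
  x = λ² - 5 - 5 = 900 - 10 ≡ 14; y = λ·(5 - 14) - 26 ≡ 69. → (14, 69)
3P: (14, 69) + (5, 26). λ = (26 - 69)/(5 - 14) ≡ 30/64 mod 73. 64⁻¹ ≡ 8 (mod 73) since 64·8 = 512 ≡ 1, so λ ≡ 21.
  x = λ² - 14 - 5 = 441 - 19 ≡ 57; y = λ·(14 - 57) - 69 ≡ 50. → (57, 50)
4P: (57, 50) + (5, 26). λ = (26 - 50)/(5 - 57) ≡ 49/21 mod 73. 21⁻¹ ≡ 7 (mod 73), so λ ≡ 51.
  x = λ² - 57 - 5 = 2601 - 62 ≡ 57; y = λ·(57 - 57) - 50 ≡ 23. → (57, 23)
5P: (57, 23) + (5, 26). λ = (26 - 23)/(5 - 57) ≡ 3/21 mod 73. 21⁻¹ ≡ 7 (mod 73) since 21·7 = 147 ≡ 1, so λ ≡ 21.
  x = λ² - 57 - 5 = 441 - 62 ≡ 14; y = λ·(57 - 14) - 23 ≡ 4. → (14, 4)
6P: (14, 4) + (5, 26). λ = (26 - 4)/(5 - 14) ≡ 22/64 mod 73. 64⁻¹ ≡ 8 (mod 73), so λ ≡ 30.
  x = λ² - 14 - 5 = 900 - 19 ≡ 5; y = λ·(14 - 5) - 4 ≡ 47. → (5, 47)
7P: (5, 47) + (5, 26): same x and y₁ ≡ -y₂, so the sum is ∞.
7P = ∞, so the order is 7.

7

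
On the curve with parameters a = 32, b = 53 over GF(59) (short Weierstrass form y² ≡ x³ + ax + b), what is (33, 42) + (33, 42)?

tangent at (33, 42): λ = (3·33² + 32)/(2·42) ≡ 54/25. 25⁻¹ ≡ 26 (mod 59), so λ ≡ 54·26 ≡ 47.
  x = λ² - 33 - 33 = 2209 - 66 ≡ 19; y = λ·(33 - 19) - 42 ≡ 26. → (19, 26)

(19, 26)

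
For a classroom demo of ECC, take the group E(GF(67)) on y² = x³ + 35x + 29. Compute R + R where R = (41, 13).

tangent at (41, 13): λ = (3·41² + 35)/(2·13) ≡ 53/26. 26⁻¹ ≡ 49 (mod 67) since 26·49 = 1274 ≡ 1, so λ ≡ 53·49 ≡ 51.
  x = λ² - 41 - 41 = 2601 - 82 ≡ 40; y = λ·(41 - 40) - 13 ≡ 38. → (40, 38)

(40, 38)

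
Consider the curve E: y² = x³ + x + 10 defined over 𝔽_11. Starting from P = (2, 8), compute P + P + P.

Repeated addition: build up to 3P.
2P: tangent at (2, 8): λ = (3·2² + 1)/(2·8) ≡ 2/5. 5⁻¹ ≡ 9 (mod 11) since 5·9 = 45 ≡ 1, so λ ≡ 2·9 ≡ 7.
  x = λ² - 2 - 2 = 49 - 4 ≡ 1; y = λ·(2 - 1) - 8 ≡ 10. → (1, 10)
3P: (1, 10) + (2, 8). λ = (8 - 10)/(2 - 1) ≡ 9/1 mod 11. 1⁻¹ ≡ 1 (mod 11), so λ ≡ 9.
  x = λ² - 1 - 2 = 81 - 3 ≡ 1; y = λ·(1 - 1) - 10 ≡ 1. → (1, 1)

(1, 1)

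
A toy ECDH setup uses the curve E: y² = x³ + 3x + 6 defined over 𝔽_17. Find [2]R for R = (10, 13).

tangent at (10, 13): λ = (3·10² + 3)/(2·13) ≡ 14/9. 9⁻¹ ≡ 2 (mod 17), so λ ≡ 14·2 ≡ 11.
  x = λ² - 10 - 10 = 121 - 20 ≡ 16; y = λ·(10 - 16) - 13 ≡ 6. → (16, 6)

(16, 6)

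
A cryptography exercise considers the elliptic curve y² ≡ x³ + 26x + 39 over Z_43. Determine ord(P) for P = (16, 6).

2P: tangent at (16, 6): λ = (3·16² + 26)/(2·6) ≡ 20/12. 12⁻¹ ≡ 18 (mod 43) since 12·18 = 216 ≡ 1, so λ ≡ 20·18 ≡ 16.
  x = λ² - 16 - 16 = 256 - 32 ≡ 9; y = λ·(16 - 9) - 6 ≡ 20. → (9, 20)
3P: (9, 20) + (16, 6). λ = (6 - 20)/(16 - 9) ≡ 29/7 mod 43. 7⁻¹ ≡ 37 (mod 43) since 7·37 = 259 ≡ 1, so λ ≡ 41.
  x = λ² - 9 - 16 = 1681 - 25 ≡ 22; y = λ·(9 - 22) - 20 ≡ 6. → (22, 6)
4P: (22, 6) + (16, 6). λ = (6 - 6)/(16 - 22) ≡ 0/37 mod 43. 37⁻¹ ≡ 7 (mod 43), so λ ≡ 0.
  x = λ² - 22 - 16 = 0 - 38 ≡ 5; y = λ·(22 - 5) - 6 ≡ 37. → (5, 37)
5P: (5, 37) + (16, 6). λ = (6 - 37)/(16 - 5) ≡ 12/11 mod 43. 11⁻¹ ≡ 4 (mod 43), so λ ≡ 5.
  x = λ² - 5 - 16 = 25 - 21 ≡ 4; y = λ·(5 - 4) - 37 ≡ 11. → (4, 11)
6P: (4, 11) + (16, 6). λ = (6 - 11)/(16 - 4) ≡ 38/12 mod 43. 12⁻¹ ≡ 18 (mod 43) since 12·18 = 216 ≡ 1, so λ ≡ 39.
  x = λ² - 4 - 16 = 1521 - 20 ≡ 39; y = λ·(4 - 39) - 11 ≡ 0. → (39, 0)
7P: (39, 0) + (16, 6). λ = (6 - 0)/(16 - 39) ≡ 6/20 mod 43. 20⁻¹ ≡ 28 (mod 43) since 20·28 = 560 ≡ 1, so λ ≡ 39.
  x = λ² - 39 - 16 = 1521 - 55 ≡ 4; y = λ·(39 - 4) - 0 ≡ 32. → (4, 32)
8P: (4, 32) + (16, 6). λ = (6 - 32)/(16 - 4) ≡ 17/12 mod 43. 12⁻¹ ≡ 18 (mod 43), so λ ≡ 5.
  x = λ² - 4 - 16 = 25 - 20 ≡ 5; y = λ·(4 - 5) - 32 ≡ 6. → (5, 6)
9P: (5, 6) + (16, 6). λ = (6 - 6)/(16 - 5) ≡ 0/11 mod 43. 11⁻¹ ≡ 4 (mod 43), so λ ≡ 0.
  x = λ² - 5 - 16 = 0 - 21 ≡ 22; y = λ·(5 - 22) - 6 ≡ 37. → (22, 37)
10P: (22, 37) + (16, 6). λ = (6 - 37)/(16 - 22) ≡ 12/37 mod 43. 37⁻¹ ≡ 7 (mod 43), so λ ≡ 41.
  x = λ² - 22 - 16 = 1681 - 38 ≡ 9; y = λ·(22 - 9) - 37 ≡ 23. → (9, 23)
11P: (9, 23) + (16, 6). λ = (6 - 23)/(16 - 9) ≡ 26/7 mod 43. 7⁻¹ ≡ 37 (mod 43), so λ ≡ 16.
  x = λ² - 9 - 16 = 256 - 25 ≡ 16; y = λ·(9 - 16) - 23 ≡ 37. → (16, 37)
12P: (16, 37) + (16, 6): same x and y₁ ≡ -y₂, so the sum is O.
12P = O, so the order is 12.

12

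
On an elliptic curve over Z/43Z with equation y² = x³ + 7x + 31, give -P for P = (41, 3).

(41, 40)

-(41, 3) = (41, -3 mod 43) = (41, 40).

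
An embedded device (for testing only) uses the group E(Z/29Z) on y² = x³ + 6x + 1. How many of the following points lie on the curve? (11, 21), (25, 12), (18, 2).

1

(11, 21): 21² ≡ 6, rhs ≡ 6 → on.
(25, 12): 12² ≡ 28, rhs ≡ 0 → off.
(18, 2): 2² ≡ 4, rhs ≡ 25 → off.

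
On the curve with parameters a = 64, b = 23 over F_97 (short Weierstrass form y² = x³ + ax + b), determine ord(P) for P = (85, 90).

2P: tangent at (85, 90): λ = (3·85² + 64)/(2·90) ≡ 11/83. 83⁻¹ ≡ 90 (mod 97), so λ ≡ 11·90 ≡ 20.
  x = λ² - 85 - 85 = 400 - 170 ≡ 36; y = λ·(85 - 36) - 90 ≡ 17. → (36, 17)
3P: (36, 17) + (85, 90). λ = (90 - 17)/(85 - 36) ≡ 73/49 mod 97. 49⁻¹ ≡ 2 (mod 97) since 49·2 = 98 ≡ 1, so λ ≡ 49.
  x = λ² - 36 - 85 = 2401 - 121 ≡ 49; y = λ·(36 - 49) - 17 ≡ 25. → (49, 25)
4P: (49, 25) + (85, 90). λ = (90 - 25)/(85 - 49) ≡ 65/36 mod 97. 36⁻¹ ≡ 62 (mod 97) since 36·62 = 2232 ≡ 1, so λ ≡ 53.
  x = λ² - 49 - 85 = 2809 - 134 ≡ 56; y = λ·(49 - 56) - 25 ≡ 89. → (56, 89)
5P: (56, 89) + (85, 90). λ = (90 - 89)/(85 - 56) ≡ 1/29 mod 97. 29⁻¹ ≡ 87 (mod 97), so λ ≡ 87.
  x = λ² - 56 - 85 = 7569 - 141 ≡ 56; y = λ·(56 - 56) - 89 ≡ 8. → (56, 8)
6P: (56, 8) + (85, 90). λ = (90 - 8)/(85 - 56) ≡ 82/29 mod 97. 29⁻¹ ≡ 87 (mod 97), so λ ≡ 53.
  x = λ² - 56 - 85 = 2809 - 141 ≡ 49; y = λ·(56 - 49) - 8 ≡ 72. → (49, 72)
7P: (49, 72) + (85, 90). λ = (90 - 72)/(85 - 49) ≡ 18/36 mod 97. 36⁻¹ ≡ 62 (mod 97) since 36·62 = 2232 ≡ 1, so λ ≡ 49.
  x = λ² - 49 - 85 = 2401 - 134 ≡ 36; y = λ·(49 - 36) - 72 ≡ 80. → (36, 80)
8P: (36, 80) + (85, 90). λ = (90 - 80)/(85 - 36) ≡ 10/49 mod 97. 49⁻¹ ≡ 2 (mod 97) since 49·2 = 98 ≡ 1, so λ ≡ 20.
  x = λ² - 36 - 85 = 400 - 121 ≡ 85; y = λ·(36 - 85) - 80 ≡ 7. → (85, 7)
9P: (85, 7) + (85, 90): same x and y₁ ≡ -y₂, so the sum is ∞.
9P = ∞, so the order is 9.

9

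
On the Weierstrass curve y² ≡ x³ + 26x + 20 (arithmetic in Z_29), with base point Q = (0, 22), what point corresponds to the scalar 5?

(3, 26)

Double-and-add on 5 = (101)₂. Start with Q = (0, 22) for the leading 1-bit.
double: tangent at (0, 22): λ = (3·0² + 26)/(2·22) ≡ 26/15. 15⁻¹ ≡ 2 (mod 29), so λ ≡ 26·2 ≡ 23.
  x = λ² - 0 - 0 = 529 - 0 ≡ 7; y = λ·(0 - 7) - 22 ≡ 20. → (7, 20)
double: tangent at (7, 20): λ = (3·7² + 26)/(2·20) ≡ 28/11. 11⁻¹ ≡ 8 (mod 29) since 11·8 = 88 ≡ 1, so λ ≡ 28·8 ≡ 21.
  x = λ² - 7 - 7 = 441 - 14 ≡ 21; y = λ·(7 - 21) - 20 ≡ 5. → (21, 5)
add Q: (21, 5) + (0, 22). λ = (22 - 5)/(0 - 21) ≡ 17/8 mod 29. 8⁻¹ ≡ 11 (mod 29), so λ ≡ 13.
  x = λ² - 21 - 0 = 169 - 21 ≡ 3; y = λ·(21 - 3) - 5 ≡ 26. → (3, 26)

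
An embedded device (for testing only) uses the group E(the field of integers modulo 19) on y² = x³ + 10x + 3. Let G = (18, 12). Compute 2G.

tangent at (18, 12): λ = (3·18² + 10)/(2·12) ≡ 13/5. 5⁻¹ ≡ 4 (mod 19) since 5·4 = 20 ≡ 1, so λ ≡ 13·4 ≡ 14.
  x = λ² - 18 - 18 = 196 - 36 ≡ 8; y = λ·(18 - 8) - 12 ≡ 14. → (8, 14)

(8, 14)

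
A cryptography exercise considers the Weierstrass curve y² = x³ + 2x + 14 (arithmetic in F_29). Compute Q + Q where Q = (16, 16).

tangent at (16, 16): λ = (3·16² + 2)/(2·16) ≡ 16/3. 3⁻¹ ≡ 10 (mod 29), so λ ≡ 16·10 ≡ 15.
  x = λ² - 16 - 16 = 225 - 32 ≡ 19; y = λ·(16 - 19) - 16 ≡ 26. → (19, 26)

(19, 26)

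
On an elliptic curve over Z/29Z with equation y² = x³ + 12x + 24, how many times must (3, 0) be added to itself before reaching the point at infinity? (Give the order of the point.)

2

2P: (3, 0) + (3, 0): same x and y₁ ≡ -y₂, so the sum is the point at infinity.
2P = the point at infinity, so the order is 2.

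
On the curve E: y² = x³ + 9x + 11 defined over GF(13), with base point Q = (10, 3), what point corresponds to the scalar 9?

(10, 3)

Repeated addition: build up to 9Q.
2Q: tangent at (10, 3): λ = (3·10² + 9)/(2·3) ≡ 10/6. 6⁻¹ ≡ 11 (mod 13), so λ ≡ 10·11 ≡ 6.
  x = λ² - 10 - 10 = 36 - 20 ≡ 3; y = λ·(10 - 3) - 3 ≡ 0. → (3, 0)
3Q: (3, 0) + (10, 3). λ = (3 - 0)/(10 - 3) ≡ 3/7 mod 13. 7⁻¹ ≡ 2 (mod 13) since 7·2 = 14 ≡ 1, so λ ≡ 6.
  x = λ² - 3 - 10 = 36 - 13 ≡ 10; y = λ·(3 - 10) - 0 ≡ 10. → (10, 10)
4Q: (10, 10) + (10, 3): same x and y₁ ≡ -y₂, so the sum is ∞.
5Q: ∞ + (10, 3) = (10, 3) (identity).
6Q: tangent at (10, 3): λ = (3·10² + 9)/(2·3) ≡ 10/6. 6⁻¹ ≡ 11 (mod 13) since 6·11 = 66 ≡ 1, so λ ≡ 10·11 ≡ 6.
  x = λ² - 10 - 10 = 36 - 20 ≡ 3; y = λ·(10 - 3) - 3 ≡ 0. → (3, 0)
7Q: (3, 0) + (10, 3). λ = (3 - 0)/(10 - 3) ≡ 3/7 mod 13. 7⁻¹ ≡ 2 (mod 13) since 7·2 = 14 ≡ 1, so λ ≡ 6.
  x = λ² - 3 - 10 = 36 - 13 ≡ 10; y = λ·(3 - 10) - 0 ≡ 10. → (10, 10)
8Q: (10, 10) + (10, 3): same x and y₁ ≡ -y₂, so the sum is ∞.
9Q: ∞ + (10, 3) = (10, 3) (identity).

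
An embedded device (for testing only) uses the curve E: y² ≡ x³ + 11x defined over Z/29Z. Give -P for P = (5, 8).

-(5, 8) = (5, -8 mod 29) = (5, 21).

(5, 21)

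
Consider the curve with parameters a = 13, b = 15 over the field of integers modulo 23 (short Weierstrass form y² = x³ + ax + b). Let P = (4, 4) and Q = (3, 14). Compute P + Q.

(1, 12)

(4, 4) + (3, 14). λ = (14 - 4)/(3 - 4) ≡ 10/22 mod 23. 22⁻¹ ≡ 22 (mod 23) since 22·22 = 484 ≡ 1, so λ ≡ 13.
  x = λ² - 4 - 3 = 169 - 7 ≡ 1; y = λ·(4 - 1) - 4 ≡ 12. → (1, 12)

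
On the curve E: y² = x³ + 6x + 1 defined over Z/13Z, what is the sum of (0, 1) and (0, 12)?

O

The two points share x = 0 and their y-coordinates satisfy 1 + 12 ≡ 0 (mod 13), so they are inverses. Their sum is O.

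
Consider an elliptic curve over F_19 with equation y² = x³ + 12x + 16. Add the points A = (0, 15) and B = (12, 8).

(8, 15)

(0, 15) + (12, 8). λ = (8 - 15)/(12 - 0) ≡ 12/12 mod 19. 12⁻¹ ≡ 8 (mod 19), so λ ≡ 1.
  x = λ² - 0 - 12 = 1 - 12 ≡ 8; y = λ·(0 - 8) - 15 ≡ 15. → (8, 15)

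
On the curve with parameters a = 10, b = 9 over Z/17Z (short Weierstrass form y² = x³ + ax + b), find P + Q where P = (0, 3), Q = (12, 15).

(6, 8)

(0, 3) + (12, 15). λ = (15 - 3)/(12 - 0) ≡ 12/12 mod 17. 12⁻¹ ≡ 10 (mod 17), so λ ≡ 1.
  x = λ² - 0 - 12 = 1 - 12 ≡ 6; y = λ·(0 - 6) - 3 ≡ 8. → (6, 8)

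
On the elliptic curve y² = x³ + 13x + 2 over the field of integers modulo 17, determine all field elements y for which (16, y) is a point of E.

x³ + 13x + 2 = 4306 ≡ 5 (mod 17).
5 is a non-residue mod 17; no y exists.

none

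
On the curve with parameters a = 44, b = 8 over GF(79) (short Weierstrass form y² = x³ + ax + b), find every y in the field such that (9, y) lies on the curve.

x³ + 44x + 8 = 1133 ≡ 27 (mod 79).
27 is a non-residue mod 79; no y exists.

none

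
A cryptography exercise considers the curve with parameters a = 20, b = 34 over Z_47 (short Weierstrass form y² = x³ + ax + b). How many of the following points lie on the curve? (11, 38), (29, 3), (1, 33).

(11, 38): 38² ≡ 34, rhs ≡ 34 → on.
(29, 3): 3² ≡ 9, rhs ≡ 46 → off.
(1, 33): 33² ≡ 8, rhs ≡ 8 → on.

2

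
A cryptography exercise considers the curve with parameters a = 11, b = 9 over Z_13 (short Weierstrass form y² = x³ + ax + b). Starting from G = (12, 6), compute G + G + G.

(2, 0)

Repeated addition: build up to 3G.
2G: tangent at (12, 6): λ = (3·12² + 11)/(2·6) ≡ 1/12. 12⁻¹ ≡ 12 (mod 13), so λ ≡ 1·12 ≡ 12.
  x = λ² - 12 - 12 = 144 - 24 ≡ 3; y = λ·(12 - 3) - 6 ≡ 11. → (3, 11)
3G: (3, 11) + (12, 6). λ = (6 - 11)/(12 - 3) ≡ 8/9 mod 13. 9⁻¹ ≡ 3 (mod 13), so λ ≡ 11.
  x = λ² - 3 - 12 = 121 - 15 ≡ 2; y = λ·(3 - 2) - 11 ≡ 0. → (2, 0)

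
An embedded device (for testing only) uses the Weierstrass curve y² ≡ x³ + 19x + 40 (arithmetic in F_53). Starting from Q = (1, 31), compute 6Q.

Double-and-add on 6 = (110)₂. Start with Q = (1, 31) for the leading 1-bit.
double: tangent at (1, 31): λ = (3·1² + 19)/(2·31) ≡ 22/9. 9⁻¹ ≡ 6 (mod 53) since 9·6 = 54 ≡ 1, so λ ≡ 22·6 ≡ 26.
  x = λ² - 1 - 1 = 676 - 2 ≡ 38; y = λ·(1 - 38) - 31 ≡ 14. → (38, 14)
add Q: (38, 14) + (1, 31). λ = (31 - 14)/(1 - 38) ≡ 17/16 mod 53. 16⁻¹ ≡ 10 (mod 53), so λ ≡ 11.
  x = λ² - 38 - 1 = 121 - 39 ≡ 29; y = λ·(38 - 29) - 14 ≡ 32. → (29, 32)
double: tangent at (29, 32): λ = (3·29² + 19)/(2·32) ≡ 51/11. 11⁻¹ ≡ 29 (mod 53) since 11·29 = 319 ≡ 1, so λ ≡ 51·29 ≡ 48.
  x = λ² - 29 - 29 = 2304 - 58 ≡ 20; y = λ·(29 - 20) - 32 ≡ 29. → (20, 29)

(20, 29)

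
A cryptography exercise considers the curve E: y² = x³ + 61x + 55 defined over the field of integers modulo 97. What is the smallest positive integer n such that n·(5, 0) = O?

2

2P: (5, 0) + (5, 0): same x and y₁ ≡ -y₂, so the sum is O.
2P = O, so the order is 2.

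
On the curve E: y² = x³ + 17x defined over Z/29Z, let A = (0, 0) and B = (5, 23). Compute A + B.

(0, 0) + (5, 23). λ = (23 - 0)/(5 - 0) ≡ 23/5 mod 29. 5⁻¹ ≡ 6 (mod 29), so λ ≡ 22.
  x = λ² - 0 - 5 = 484 - 5 ≡ 15; y = λ·(0 - 15) - 0 ≡ 18. → (15, 18)

(15, 18)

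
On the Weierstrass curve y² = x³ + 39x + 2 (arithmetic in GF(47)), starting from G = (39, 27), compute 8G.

Repeated addition: build up to 8G.
2G: tangent at (39, 27): λ = (3·39² + 39)/(2·27) ≡ 43/7. 7⁻¹ ≡ 27 (mod 47), so λ ≡ 43·27 ≡ 33.
  x = λ² - 39 - 39 = 1089 - 78 ≡ 24; y = λ·(39 - 24) - 27 ≡ 45. → (24, 45)
3G: (24, 45) + (39, 27). λ = (27 - 45)/(39 - 24) ≡ 29/15 mod 47. 15⁻¹ ≡ 22 (mod 47), so λ ≡ 27.
  x = λ² - 24 - 39 = 729 - 63 ≡ 8; y = λ·(24 - 8) - 45 ≡ 11. → (8, 11)
4G: (8, 11) + (39, 27). λ = (27 - 11)/(39 - 8) ≡ 16/31 mod 47. 31⁻¹ ≡ 44 (mod 47) since 31·44 = 1364 ≡ 1, so λ ≡ 46.
  x = λ² - 8 - 39 = 2116 - 47 ≡ 1; y = λ·(8 - 1) - 11 ≡ 29. → (1, 29)
5G: (1, 29) + (39, 27). λ = (27 - 29)/(39 - 1) ≡ 45/38 mod 47. 38⁻¹ ≡ 26 (mod 47), so λ ≡ 42.
  x = λ² - 1 - 39 = 1764 - 40 ≡ 32; y = λ·(1 - 32) - 29 ≡ 32. → (32, 32)
6G: (32, 32) + (39, 27). λ = (27 - 32)/(39 - 32) ≡ 42/7 mod 47. 7⁻¹ ≡ 27 (mod 47), so λ ≡ 6.
  x = λ² - 32 - 39 = 36 - 71 ≡ 12; y = λ·(32 - 12) - 32 ≡ 41. → (12, 41)
7G: (12, 41) + (39, 27). λ = (27 - 41)/(39 - 12) ≡ 33/27 mod 47. 27⁻¹ ≡ 7 (mod 47) since 27·7 = 189 ≡ 1, so λ ≡ 43.
  x = λ² - 12 - 39 = 1849 - 51 ≡ 12; y = λ·(12 - 12) - 41 ≡ 6. → (12, 6)
8G: (12, 6) + (39, 27). λ = (27 - 6)/(39 - 12) ≡ 21/27 mod 47. 27⁻¹ ≡ 7 (mod 47), so λ ≡ 6.
  x = λ² - 12 - 39 = 36 - 51 ≡ 32; y = λ·(12 - 32) - 6 ≡ 15. → (32, 15)

(32, 15)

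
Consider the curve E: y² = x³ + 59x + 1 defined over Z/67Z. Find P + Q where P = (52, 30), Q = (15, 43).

(52, 30) + (15, 43). λ = (43 - 30)/(15 - 52) ≡ 13/30 mod 67. 30⁻¹ ≡ 38 (mod 67), so λ ≡ 25.
  x = λ² - 52 - 15 = 625 - 67 ≡ 22; y = λ·(52 - 22) - 30 ≡ 50. → (22, 50)

(22, 50)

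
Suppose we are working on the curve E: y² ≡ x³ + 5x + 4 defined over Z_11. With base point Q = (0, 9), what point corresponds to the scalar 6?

(5, 0)

Double-and-add on 6 = (110)₂. Start with Q = (0, 9) for the leading 1-bit.
double: tangent at (0, 9): λ = (3·0² + 5)/(2·9) ≡ 5/7. 7⁻¹ ≡ 8 (mod 11), so λ ≡ 5·8 ≡ 7.
  x = λ² - 0 - 0 = 49 - 0 ≡ 5; y = λ·(0 - 5) - 9 ≡ 0. → (5, 0)
add Q: (5, 0) + (0, 9). λ = (9 - 0)/(0 - 5) ≡ 9/6 mod 11. 6⁻¹ ≡ 2 (mod 11), so λ ≡ 7.
  x = λ² - 5 - 0 = 49 - 5 ≡ 0; y = λ·(5 - 0) - 0 ≡ 2. → (0, 2)
double: tangent at (0, 2): λ = (3·0² + 5)/(2·2) ≡ 5/4. 4⁻¹ ≡ 3 (mod 11) since 4·3 = 12 ≡ 1, so λ ≡ 5·3 ≡ 4.
  x = λ² - 0 - 0 = 16 - 0 ≡ 5; y = λ·(0 - 5) - 2 ≡ 0. → (5, 0)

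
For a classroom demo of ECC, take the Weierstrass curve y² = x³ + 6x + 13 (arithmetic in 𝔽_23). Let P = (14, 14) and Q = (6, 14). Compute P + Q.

(14, 14) + (6, 14). λ = (14 - 14)/(6 - 14) ≡ 0/15 mod 23. 15⁻¹ ≡ 20 (mod 23), so λ ≡ 0.
  x = λ² - 14 - 6 = 0 - 20 ≡ 3; y = λ·(14 - 3) - 14 ≡ 9. → (3, 9)

(3, 9)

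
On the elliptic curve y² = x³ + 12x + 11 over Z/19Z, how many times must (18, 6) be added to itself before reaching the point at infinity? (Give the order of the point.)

2P: tangent at (18, 6): λ = (3·18² + 12)/(2·6) ≡ 15/12. 12⁻¹ ≡ 8 (mod 19), so λ ≡ 15·8 ≡ 6.
  x = λ² - 18 - 18 = 36 - 36 ≡ 0; y = λ·(18 - 0) - 6 ≡ 7. → (0, 7)
3P: (0, 7) + (18, 6). λ = (6 - 7)/(18 - 0) ≡ 18/18 mod 19. 18⁻¹ ≡ 18 (mod 19), so λ ≡ 1.
  x = λ² - 0 - 18 = 1 - 18 ≡ 2; y = λ·(0 - 2) - 7 ≡ 10. → (2, 10)
4P: (2, 10) + (18, 6). λ = (6 - 10)/(18 - 2) ≡ 15/16 mod 19. 16⁻¹ ≡ 6 (mod 19), so λ ≡ 14.
  x = λ² - 2 - 18 = 196 - 20 ≡ 5; y = λ·(2 - 5) - 10 ≡ 5. → (5, 5)
5P: (5, 5) + (18, 6). λ = (6 - 5)/(18 - 5) ≡ 1/13 mod 19. 13⁻¹ ≡ 3 (mod 19) since 13·3 = 39 ≡ 1, so λ ≡ 3.
  x = λ² - 5 - 18 = 9 - 23 ≡ 5; y = λ·(5 - 5) - 5 ≡ 14. → (5, 14)
6P: (5, 14) + (18, 6). λ = (6 - 14)/(18 - 5) ≡ 11/13 mod 19. 13⁻¹ ≡ 3 (mod 19) since 13·3 = 39 ≡ 1, so λ ≡ 14.
  x = λ² - 5 - 18 = 196 - 23 ≡ 2; y = λ·(5 - 2) - 14 ≡ 9. → (2, 9)
7P: (2, 9) + (18, 6). λ = (6 - 9)/(18 - 2) ≡ 16/16 mod 19. 16⁻¹ ≡ 6 (mod 19) since 16·6 = 96 ≡ 1, so λ ≡ 1.
  x = λ² - 2 - 18 = 1 - 20 ≡ 0; y = λ·(2 - 0) - 9 ≡ 12. → (0, 12)
8P: (0, 12) + (18, 6). λ = (6 - 12)/(18 - 0) ≡ 13/18 mod 19. 18⁻¹ ≡ 18 (mod 19), so λ ≡ 6.
  x = λ² - 0 - 18 = 36 - 18 ≡ 18; y = λ·(0 - 18) - 12 ≡ 13. → (18, 13)
9P: (18, 13) + (18, 6): same x and y₁ ≡ -y₂, so the sum is the point at infinity.
9P = the point at infinity, so the order is 9.

9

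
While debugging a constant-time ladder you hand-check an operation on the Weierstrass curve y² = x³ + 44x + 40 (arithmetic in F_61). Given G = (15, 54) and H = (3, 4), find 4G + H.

(18, 36)

First 4G:
Repeated addition: build up to 4G.
2G: tangent at (15, 54): λ = (3·15² + 44)/(2·54) ≡ 48/47. 47⁻¹ ≡ 13 (mod 61) since 47·13 = 611 ≡ 1, so λ ≡ 48·13 ≡ 14.
  x = λ² - 15 - 15 = 196 - 30 ≡ 44; y = λ·(15 - 44) - 54 ≡ 28. → (44, 28)
3G: (44, 28) + (15, 54). λ = (54 - 28)/(15 - 44) ≡ 26/32 mod 61. 32⁻¹ ≡ 21 (mod 61) since 32·21 = 672 ≡ 1, so λ ≡ 58.
  x = λ² - 44 - 15 = 3364 - 59 ≡ 11; y = λ·(44 - 11) - 28 ≡ 56. → (11, 56)
4G: (11, 56) + (15, 54). λ = (54 - 56)/(15 - 11) ≡ 59/4 mod 61. 4⁻¹ ≡ 46 (mod 61), so λ ≡ 30.
  x = λ² - 11 - 15 = 900 - 26 ≡ 20; y = λ·(11 - 20) - 56 ≡ 40. → (20, 40)
4G = (20, 40).
Finally 4G + H:
(20, 40) + (3, 4). λ = (4 - 40)/(3 - 20) ≡ 25/44 mod 61. 44⁻¹ ≡ 43 (mod 61), so λ ≡ 38.
  x = λ² - 20 - 3 = 1444 - 23 ≡ 18; y = λ·(20 - 18) - 40 ≡ 36. → (18, 36)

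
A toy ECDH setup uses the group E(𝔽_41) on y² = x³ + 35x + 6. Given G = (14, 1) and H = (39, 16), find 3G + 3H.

First 3G:
Repeated addition: build up to 3G.
2G: tangent at (14, 1): λ = (3·14² + 35)/(2·1) ≡ 8/2. 2⁻¹ ≡ 21 (mod 41), so λ ≡ 8·21 ≡ 4.
  x = λ² - 14 - 14 = 16 - 28 ≡ 29; y = λ·(14 - 29) - 1 ≡ 21. → (29, 21)
3G: (29, 21) + (14, 1). λ = (1 - 21)/(14 - 29) ≡ 21/26 mod 41. 26⁻¹ ≡ 30 (mod 41) since 26·30 = 780 ≡ 1, so λ ≡ 15.
  x = λ² - 29 - 14 = 225 - 43 ≡ 18; y = λ·(29 - 18) - 21 ≡ 21. → (18, 21)
3G = (18, 21).
Next 3H:
Repeated addition: build up to 3H.
2H: tangent at (39, 16): λ = (3·39² + 35)/(2·16) ≡ 6/32. 32⁻¹ ≡ 9 (mod 41) since 32·9 = 288 ≡ 1, so λ ≡ 6·9 ≡ 13.
  x = λ² - 39 - 39 = 169 - 78 ≡ 9; y = λ·(39 - 9) - 16 ≡ 5. → (9, 5)
3H: (9, 5) + (39, 16). λ = (16 - 5)/(39 - 9) ≡ 11/30 mod 41. 30⁻¹ ≡ 26 (mod 41), so λ ≡ 40.
  x = λ² - 9 - 39 = 1600 - 48 ≡ 35; y = λ·(9 - 35) - 5 ≡ 21. → (35, 21)
3H = (35, 21).
Finally 3G + 3H:
(18, 21) + (35, 21). λ = (21 - 21)/(35 - 18) ≡ 0/17 mod 41. 17⁻¹ ≡ 29 (mod 41) since 17·29 = 493 ≡ 1, so λ ≡ 0.
  x = λ² - 18 - 35 = 0 - 53 ≡ 29; y = λ·(18 - 29) - 21 ≡ 20. → (29, 20)

(29, 20)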